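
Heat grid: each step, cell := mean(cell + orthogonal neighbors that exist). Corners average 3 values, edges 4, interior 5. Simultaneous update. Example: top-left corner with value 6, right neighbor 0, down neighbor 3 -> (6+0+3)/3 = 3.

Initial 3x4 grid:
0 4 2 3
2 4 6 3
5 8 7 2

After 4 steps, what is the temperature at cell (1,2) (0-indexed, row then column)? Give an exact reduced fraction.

Answer: 742567/180000

Derivation:
Step 1: cell (1,2) = 22/5
Step 2: cell (1,2) = 111/25
Step 3: cell (1,2) = 12323/3000
Step 4: cell (1,2) = 742567/180000
Full grid after step 4:
  144893/43200 254303/72000 777169/216000 14797/4050
  371689/96000 480053/120000 742567/180000 1711733/432000
  187093/43200 329303/72000 325223/72000 3941/900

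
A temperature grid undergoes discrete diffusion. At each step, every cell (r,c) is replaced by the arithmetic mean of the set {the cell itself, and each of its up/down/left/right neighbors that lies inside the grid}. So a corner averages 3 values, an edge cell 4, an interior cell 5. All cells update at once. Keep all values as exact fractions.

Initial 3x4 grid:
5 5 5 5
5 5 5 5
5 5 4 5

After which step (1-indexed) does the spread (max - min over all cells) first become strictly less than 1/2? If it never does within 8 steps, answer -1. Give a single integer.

Step 1: max=5, min=14/3, spread=1/3
  -> spread < 1/2 first at step 1
Step 2: max=5, min=569/120, spread=31/120
Step 3: max=5, min=5189/1080, spread=211/1080
Step 4: max=8953/1800, min=523103/108000, spread=14077/108000
Step 5: max=536317/108000, min=4719593/972000, spread=5363/48600
Step 6: max=297131/60000, min=142059191/29160000, spread=93859/1166400
Step 7: max=480663533/97200000, min=8537725519/1749600000, spread=4568723/69984000
Step 8: max=14398381111/2916000000, min=513099564371/104976000000, spread=8387449/167961600

Answer: 1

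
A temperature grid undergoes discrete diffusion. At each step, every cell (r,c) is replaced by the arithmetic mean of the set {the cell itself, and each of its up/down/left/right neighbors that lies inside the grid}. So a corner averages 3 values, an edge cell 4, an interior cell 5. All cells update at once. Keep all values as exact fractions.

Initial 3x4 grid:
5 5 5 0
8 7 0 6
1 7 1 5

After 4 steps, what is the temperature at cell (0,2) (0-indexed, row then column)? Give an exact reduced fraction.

Answer: 215281/54000

Derivation:
Step 1: cell (0,2) = 5/2
Step 2: cell (0,2) = 58/15
Step 3: cell (0,2) = 6853/1800
Step 4: cell (0,2) = 215281/54000
Full grid after step 4:
  73271/14400 83357/18000 215281/54000 458849/129600
  4336751/864000 1653799/360000 1402349/360000 3081661/864000
  631189/129600 963659/216000 282833/72000 153833/43200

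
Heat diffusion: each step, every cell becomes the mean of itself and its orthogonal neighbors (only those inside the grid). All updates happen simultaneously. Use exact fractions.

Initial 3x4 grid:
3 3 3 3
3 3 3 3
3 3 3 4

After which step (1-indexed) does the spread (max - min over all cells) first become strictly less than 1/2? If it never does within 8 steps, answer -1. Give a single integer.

Answer: 1

Derivation:
Step 1: max=10/3, min=3, spread=1/3
  -> spread < 1/2 first at step 1
Step 2: max=59/18, min=3, spread=5/18
Step 3: max=689/216, min=3, spread=41/216
Step 4: max=81977/25920, min=3, spread=4217/25920
Step 5: max=4874749/1555200, min=21679/7200, spread=38417/311040
Step 6: max=291136211/93312000, min=434597/144000, spread=1903471/18662400
Step 7: max=17397149089/5598720000, min=13075759/4320000, spread=18038617/223948800
Step 8: max=1041037782851/335923200000, min=1179326759/388800000, spread=883978523/13436928000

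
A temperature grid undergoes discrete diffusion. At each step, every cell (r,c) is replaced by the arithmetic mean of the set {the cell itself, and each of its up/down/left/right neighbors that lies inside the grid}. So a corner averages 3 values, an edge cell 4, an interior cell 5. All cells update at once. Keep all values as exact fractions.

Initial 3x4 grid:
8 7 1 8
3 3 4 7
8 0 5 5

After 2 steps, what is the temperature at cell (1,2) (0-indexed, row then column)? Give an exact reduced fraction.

Step 1: cell (1,2) = 4
Step 2: cell (1,2) = 219/50
Full grid after step 2:
  65/12 383/80 229/48 49/9
  557/120 433/100 219/50 21/4
  79/18 437/120 103/24 91/18

Answer: 219/50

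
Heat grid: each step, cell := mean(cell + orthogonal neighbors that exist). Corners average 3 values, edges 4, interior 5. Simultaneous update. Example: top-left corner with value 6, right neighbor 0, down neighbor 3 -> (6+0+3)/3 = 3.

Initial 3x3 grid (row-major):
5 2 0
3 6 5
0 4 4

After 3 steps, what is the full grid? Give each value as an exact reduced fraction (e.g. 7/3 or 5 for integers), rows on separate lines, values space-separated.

After step 1:
  10/3 13/4 7/3
  7/2 4 15/4
  7/3 7/2 13/3
After step 2:
  121/36 155/48 28/9
  79/24 18/5 173/48
  28/9 85/24 139/36
After step 3:
  1423/432 9577/2880 179/54
  4811/1440 259/75 10207/2880
  179/54 5081/1440 1585/432

Answer: 1423/432 9577/2880 179/54
4811/1440 259/75 10207/2880
179/54 5081/1440 1585/432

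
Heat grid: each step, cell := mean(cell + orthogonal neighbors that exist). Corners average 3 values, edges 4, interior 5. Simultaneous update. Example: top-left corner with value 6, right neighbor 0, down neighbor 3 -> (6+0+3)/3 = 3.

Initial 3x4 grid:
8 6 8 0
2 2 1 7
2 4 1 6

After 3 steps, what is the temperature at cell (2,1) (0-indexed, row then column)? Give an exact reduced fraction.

Step 1: cell (2,1) = 9/4
Step 2: cell (2,1) = 131/48
Step 3: cell (2,1) = 22813/7200
Full grid after step 3:
  1885/432 32063/7200 9991/2400 1037/240
  3017/800 3599/1000 11657/3000 27823/7200
  1319/432 22813/7200 23923/7200 8203/2160

Answer: 22813/7200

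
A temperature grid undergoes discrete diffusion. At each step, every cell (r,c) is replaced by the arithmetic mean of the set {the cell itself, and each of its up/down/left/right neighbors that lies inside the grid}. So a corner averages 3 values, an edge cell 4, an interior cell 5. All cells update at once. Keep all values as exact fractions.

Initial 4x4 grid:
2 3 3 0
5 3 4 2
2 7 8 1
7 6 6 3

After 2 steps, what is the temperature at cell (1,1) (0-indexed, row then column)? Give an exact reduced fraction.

Answer: 387/100

Derivation:
Step 1: cell (1,1) = 22/5
Step 2: cell (1,1) = 387/100
Full grid after step 2:
  109/36 779/240 131/48 71/36
  959/240 387/100 357/100 131/48
  369/80 531/100 473/100 827/240
  67/12 449/80 1247/240 151/36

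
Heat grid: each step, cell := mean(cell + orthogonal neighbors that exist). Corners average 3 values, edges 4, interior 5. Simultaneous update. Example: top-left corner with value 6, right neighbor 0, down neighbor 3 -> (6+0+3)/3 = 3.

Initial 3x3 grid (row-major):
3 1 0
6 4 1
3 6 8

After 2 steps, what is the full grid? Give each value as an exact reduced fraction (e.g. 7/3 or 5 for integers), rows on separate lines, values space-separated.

After step 1:
  10/3 2 2/3
  4 18/5 13/4
  5 21/4 5
After step 2:
  28/9 12/5 71/36
  239/60 181/50 751/240
  19/4 377/80 9/2

Answer: 28/9 12/5 71/36
239/60 181/50 751/240
19/4 377/80 9/2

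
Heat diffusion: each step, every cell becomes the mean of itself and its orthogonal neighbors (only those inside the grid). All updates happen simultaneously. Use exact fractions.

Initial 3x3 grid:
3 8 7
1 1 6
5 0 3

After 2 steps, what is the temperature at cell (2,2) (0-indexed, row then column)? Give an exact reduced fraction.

Answer: 19/6

Derivation:
Step 1: cell (2,2) = 3
Step 2: cell (2,2) = 19/6
Full grid after step 2:
  15/4 379/80 16/3
  117/40 339/100 349/80
  9/4 209/80 19/6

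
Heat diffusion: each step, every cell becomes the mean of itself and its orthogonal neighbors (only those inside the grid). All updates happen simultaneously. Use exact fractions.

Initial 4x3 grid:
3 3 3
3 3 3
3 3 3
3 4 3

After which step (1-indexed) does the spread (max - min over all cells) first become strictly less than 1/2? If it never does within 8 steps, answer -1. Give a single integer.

Answer: 1

Derivation:
Step 1: max=10/3, min=3, spread=1/3
  -> spread < 1/2 first at step 1
Step 2: max=787/240, min=3, spread=67/240
Step 3: max=6917/2160, min=3, spread=437/2160
Step 4: max=2749531/864000, min=3009/1000, spread=29951/172800
Step 5: max=24543821/7776000, min=10204/3375, spread=206761/1555200
Step 6: max=9787395571/3110400000, min=16365671/5400000, spread=14430763/124416000
Step 7: max=584979741689/186624000000, min=1313652727/432000000, spread=139854109/1492992000
Step 8: max=35014791890251/11197440000000, min=118491228977/38880000000, spread=7114543559/89579520000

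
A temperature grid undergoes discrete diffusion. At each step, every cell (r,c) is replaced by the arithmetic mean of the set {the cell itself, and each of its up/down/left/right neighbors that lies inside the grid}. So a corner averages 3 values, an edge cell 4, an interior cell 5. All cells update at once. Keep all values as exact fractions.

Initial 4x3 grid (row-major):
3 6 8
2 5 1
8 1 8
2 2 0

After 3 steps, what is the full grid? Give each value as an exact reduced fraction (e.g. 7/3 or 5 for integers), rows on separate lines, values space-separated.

Answer: 1793/432 33913/7200 109/24
30523/7200 23419/6000 338/75
2707/800 5741/1500 12019/3600
619/180 41401/14400 7013/2160

Derivation:
After step 1:
  11/3 11/2 5
  9/2 3 11/2
  13/4 24/5 5/2
  4 5/4 10/3
After step 2:
  41/9 103/24 16/3
  173/48 233/50 4
  331/80 74/25 121/30
  17/6 803/240 85/36
After step 3:
  1793/432 33913/7200 109/24
  30523/7200 23419/6000 338/75
  2707/800 5741/1500 12019/3600
  619/180 41401/14400 7013/2160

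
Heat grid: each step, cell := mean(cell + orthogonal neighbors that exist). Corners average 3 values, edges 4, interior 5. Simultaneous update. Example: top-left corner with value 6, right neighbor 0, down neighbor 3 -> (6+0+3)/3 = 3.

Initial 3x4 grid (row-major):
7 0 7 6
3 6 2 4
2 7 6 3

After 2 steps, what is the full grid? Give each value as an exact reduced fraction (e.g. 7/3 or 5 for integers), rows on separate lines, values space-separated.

Answer: 77/18 941/240 233/48 79/18
463/120 467/100 103/25 75/16
55/12 347/80 229/48 151/36

Derivation:
After step 1:
  10/3 5 15/4 17/3
  9/2 18/5 5 15/4
  4 21/4 9/2 13/3
After step 2:
  77/18 941/240 233/48 79/18
  463/120 467/100 103/25 75/16
  55/12 347/80 229/48 151/36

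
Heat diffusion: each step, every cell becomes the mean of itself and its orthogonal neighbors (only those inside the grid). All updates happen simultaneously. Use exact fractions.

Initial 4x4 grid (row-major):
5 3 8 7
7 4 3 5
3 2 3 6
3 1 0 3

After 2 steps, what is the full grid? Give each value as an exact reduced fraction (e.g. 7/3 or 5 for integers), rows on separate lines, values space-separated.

Answer: 59/12 381/80 1291/240 103/18
173/40 83/20 217/50 623/120
403/120 289/100 16/5 153/40
91/36 491/240 181/80 3

Derivation:
After step 1:
  5 5 21/4 20/3
  19/4 19/5 23/5 21/4
  15/4 13/5 14/5 17/4
  7/3 3/2 7/4 3
After step 2:
  59/12 381/80 1291/240 103/18
  173/40 83/20 217/50 623/120
  403/120 289/100 16/5 153/40
  91/36 491/240 181/80 3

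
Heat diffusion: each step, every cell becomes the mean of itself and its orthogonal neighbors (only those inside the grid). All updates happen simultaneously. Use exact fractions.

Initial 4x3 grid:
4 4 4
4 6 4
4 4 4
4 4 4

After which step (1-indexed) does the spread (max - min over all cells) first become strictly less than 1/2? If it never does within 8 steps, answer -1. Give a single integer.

Step 1: max=9/2, min=4, spread=1/2
Step 2: max=223/50, min=4, spread=23/50
  -> spread < 1/2 first at step 2
Step 3: max=10411/2400, min=813/200, spread=131/480
Step 4: max=92951/21600, min=14791/3600, spread=841/4320
Step 5: max=37102051/8640000, min=2973373/720000, spread=56863/345600
Step 6: max=332574341/77760000, min=26909543/6480000, spread=386393/3110400
Step 7: max=132809723131/31104000000, min=10788358813/2592000000, spread=26795339/248832000
Step 8: max=7948775714129/1866240000000, min=649166149667/155520000000, spread=254051069/2985984000

Answer: 2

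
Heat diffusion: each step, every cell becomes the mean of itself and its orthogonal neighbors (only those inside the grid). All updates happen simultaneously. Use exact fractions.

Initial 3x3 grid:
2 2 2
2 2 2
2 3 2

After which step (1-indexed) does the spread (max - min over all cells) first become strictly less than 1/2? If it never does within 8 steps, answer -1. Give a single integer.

Answer: 1

Derivation:
Step 1: max=7/3, min=2, spread=1/3
  -> spread < 1/2 first at step 1
Step 2: max=547/240, min=2, spread=67/240
Step 3: max=4757/2160, min=407/200, spread=1807/10800
Step 4: max=1885963/864000, min=11161/5400, spread=33401/288000
Step 5: max=16781933/7776000, min=1123391/540000, spread=3025513/38880000
Step 6: max=6685726867/3110400000, min=60355949/28800000, spread=53531/995328
Step 7: max=399280925849/186624000000, min=16343116051/7776000000, spread=450953/11943936
Step 8: max=23903783560603/11197440000000, min=1967248610519/933120000000, spread=3799043/143327232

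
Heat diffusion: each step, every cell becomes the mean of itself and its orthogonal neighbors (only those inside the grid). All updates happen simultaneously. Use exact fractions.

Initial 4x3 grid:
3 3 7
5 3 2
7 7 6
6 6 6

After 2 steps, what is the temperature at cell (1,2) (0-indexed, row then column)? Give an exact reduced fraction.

Step 1: cell (1,2) = 9/2
Step 2: cell (1,2) = 71/16
Full grid after step 2:
  73/18 47/12 25/6
  221/48 114/25 71/16
  1373/240 551/100 431/80
  113/18 1463/240 35/6

Answer: 71/16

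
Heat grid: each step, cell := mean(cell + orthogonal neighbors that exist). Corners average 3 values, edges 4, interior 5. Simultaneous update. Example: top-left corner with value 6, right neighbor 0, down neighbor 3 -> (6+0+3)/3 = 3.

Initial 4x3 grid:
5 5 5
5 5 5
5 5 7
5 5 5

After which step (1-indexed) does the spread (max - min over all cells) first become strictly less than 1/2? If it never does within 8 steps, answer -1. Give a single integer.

Step 1: max=17/3, min=5, spread=2/3
Step 2: max=331/60, min=5, spread=31/60
Step 3: max=2911/540, min=5, spread=211/540
  -> spread < 1/2 first at step 3
Step 4: max=286897/54000, min=4547/900, spread=14077/54000
Step 5: max=2570407/486000, min=273683/54000, spread=5363/24300
Step 6: max=76640809/14580000, min=152869/30000, spread=93859/583200
Step 7: max=4584274481/874800000, min=248336467/48600000, spread=4568723/34992000
Step 8: max=274220435629/52488000000, min=7471618889/1458000000, spread=8387449/83980800

Answer: 3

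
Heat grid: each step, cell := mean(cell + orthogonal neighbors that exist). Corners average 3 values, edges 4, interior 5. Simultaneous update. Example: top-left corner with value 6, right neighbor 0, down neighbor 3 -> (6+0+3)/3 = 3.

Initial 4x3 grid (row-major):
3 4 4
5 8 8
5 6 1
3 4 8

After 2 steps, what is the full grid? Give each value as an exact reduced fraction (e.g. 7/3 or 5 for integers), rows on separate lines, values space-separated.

After step 1:
  4 19/4 16/3
  21/4 31/5 21/4
  19/4 24/5 23/4
  4 21/4 13/3
After step 2:
  14/3 1217/240 46/9
  101/20 21/4 169/30
  47/10 107/20 151/30
  14/3 1103/240 46/9

Answer: 14/3 1217/240 46/9
101/20 21/4 169/30
47/10 107/20 151/30
14/3 1103/240 46/9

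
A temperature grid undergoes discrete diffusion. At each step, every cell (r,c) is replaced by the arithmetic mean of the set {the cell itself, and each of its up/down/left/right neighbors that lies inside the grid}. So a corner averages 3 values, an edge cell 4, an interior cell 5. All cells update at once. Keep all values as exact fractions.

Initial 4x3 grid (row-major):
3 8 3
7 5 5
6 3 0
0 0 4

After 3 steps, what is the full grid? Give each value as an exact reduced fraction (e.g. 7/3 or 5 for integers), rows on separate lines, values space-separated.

After step 1:
  6 19/4 16/3
  21/4 28/5 13/4
  4 14/5 3
  2 7/4 4/3
After step 2:
  16/3 1301/240 40/9
  417/80 433/100 1031/240
  281/80 343/100 623/240
  31/12 473/240 73/36
After step 3:
  479/90 70303/14400 2549/540
  11033/2400 27227/6000 28199/7200
  8843/2400 19007/6000 22229/7200
  121/45 36043/14400 1187/540

Answer: 479/90 70303/14400 2549/540
11033/2400 27227/6000 28199/7200
8843/2400 19007/6000 22229/7200
121/45 36043/14400 1187/540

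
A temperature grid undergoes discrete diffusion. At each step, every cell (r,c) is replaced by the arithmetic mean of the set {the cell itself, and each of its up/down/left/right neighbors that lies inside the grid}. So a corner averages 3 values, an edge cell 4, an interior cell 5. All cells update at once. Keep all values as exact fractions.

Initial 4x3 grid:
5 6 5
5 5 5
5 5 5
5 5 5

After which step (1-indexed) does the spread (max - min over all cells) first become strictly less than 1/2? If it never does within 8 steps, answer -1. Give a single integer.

Step 1: max=16/3, min=5, spread=1/3
  -> spread < 1/2 first at step 1
Step 2: max=1267/240, min=5, spread=67/240
Step 3: max=11237/2160, min=5, spread=437/2160
Step 4: max=4477531/864000, min=5009/1000, spread=29951/172800
Step 5: max=40095821/7776000, min=16954/3375, spread=206761/1555200
Step 6: max=16008195571/3110400000, min=27165671/5400000, spread=14430763/124416000
Step 7: max=958227741689/186624000000, min=2177652727/432000000, spread=139854109/1492992000
Step 8: max=57409671890251/11197440000000, min=196251228977/38880000000, spread=7114543559/89579520000

Answer: 1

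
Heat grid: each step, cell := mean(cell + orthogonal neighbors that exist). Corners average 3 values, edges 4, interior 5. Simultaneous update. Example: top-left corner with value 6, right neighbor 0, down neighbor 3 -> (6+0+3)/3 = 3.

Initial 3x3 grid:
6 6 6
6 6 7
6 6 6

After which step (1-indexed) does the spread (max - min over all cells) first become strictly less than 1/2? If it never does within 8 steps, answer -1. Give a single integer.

Step 1: max=19/3, min=6, spread=1/3
  -> spread < 1/2 first at step 1
Step 2: max=1507/240, min=6, spread=67/240
Step 3: max=13397/2160, min=1207/200, spread=1807/10800
Step 4: max=5341963/864000, min=32761/5400, spread=33401/288000
Step 5: max=47885933/7776000, min=3283391/540000, spread=3025513/38880000
Step 6: max=19127326867/3110400000, min=175555949/28800000, spread=53531/995328
Step 7: max=1145776925849/186624000000, min=47447116051/7776000000, spread=450953/11943936
Step 8: max=68693543560603/11197440000000, min=5699728610519/933120000000, spread=3799043/143327232

Answer: 1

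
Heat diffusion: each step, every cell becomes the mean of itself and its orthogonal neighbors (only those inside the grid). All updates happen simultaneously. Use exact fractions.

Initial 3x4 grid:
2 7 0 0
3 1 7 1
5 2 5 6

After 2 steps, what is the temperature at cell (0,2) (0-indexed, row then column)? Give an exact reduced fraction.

Step 1: cell (0,2) = 7/2
Step 2: cell (0,2) = 137/60
Full grid after step 2:
  37/12 7/2 137/60 22/9
  169/48 153/50 94/25 319/120
  28/9 187/48 301/80 25/6

Answer: 137/60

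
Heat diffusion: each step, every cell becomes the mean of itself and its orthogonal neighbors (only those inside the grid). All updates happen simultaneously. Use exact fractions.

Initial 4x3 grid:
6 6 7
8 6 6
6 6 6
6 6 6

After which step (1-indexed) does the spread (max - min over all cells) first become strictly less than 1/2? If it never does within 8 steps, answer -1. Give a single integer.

Answer: 3

Derivation:
Step 1: max=20/3, min=6, spread=2/3
Step 2: max=391/60, min=6, spread=31/60
Step 3: max=13969/2160, min=289/48, spread=241/540
  -> spread < 1/2 first at step 3
Step 4: max=829763/129600, min=43751/7200, spread=8449/25920
Step 5: max=49590757/7776000, min=1317977/216000, spread=428717/1555200
Step 6: max=2960866943/466560000, min=39737819/6480000, spread=3989759/18662400
Step 7: max=177120028837/27993600000, min=1195811273/194400000, spread=196928221/1119744000
Step 8: max=10597324854383/1679616000000, min=35977533191/5832000000, spread=1886362363/13436928000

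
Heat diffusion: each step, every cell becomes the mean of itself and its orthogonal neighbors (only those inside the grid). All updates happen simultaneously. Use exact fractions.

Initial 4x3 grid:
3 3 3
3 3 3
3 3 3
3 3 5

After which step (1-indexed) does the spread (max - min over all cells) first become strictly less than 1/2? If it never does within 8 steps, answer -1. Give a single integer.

Step 1: max=11/3, min=3, spread=2/3
Step 2: max=32/9, min=3, spread=5/9
Step 3: max=365/108, min=3, spread=41/108
  -> spread < 1/2 first at step 3
Step 4: max=43097/12960, min=3, spread=4217/12960
Step 5: max=2541949/777600, min=10879/3600, spread=38417/155520
Step 6: max=151168211/46656000, min=218597/72000, spread=1903471/9331200
Step 7: max=8999069089/2799360000, min=6595759/2160000, spread=18038617/111974400
Step 8: max=537152982851/167961600000, min=596126759/194400000, spread=883978523/6718464000

Answer: 3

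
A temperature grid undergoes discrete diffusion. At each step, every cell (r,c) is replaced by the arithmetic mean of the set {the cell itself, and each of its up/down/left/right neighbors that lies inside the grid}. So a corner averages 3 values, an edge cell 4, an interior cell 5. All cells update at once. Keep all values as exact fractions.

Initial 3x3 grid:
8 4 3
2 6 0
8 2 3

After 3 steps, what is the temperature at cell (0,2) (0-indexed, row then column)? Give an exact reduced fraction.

Step 1: cell (0,2) = 7/3
Step 2: cell (0,2) = 127/36
Step 3: cell (0,2) = 7013/2160
Full grid after step 3:
  9673/2160 20347/4800 7013/2160
  8527/1800 5473/1500 4043/1200
  1007/240 56591/14400 6403/2160

Answer: 7013/2160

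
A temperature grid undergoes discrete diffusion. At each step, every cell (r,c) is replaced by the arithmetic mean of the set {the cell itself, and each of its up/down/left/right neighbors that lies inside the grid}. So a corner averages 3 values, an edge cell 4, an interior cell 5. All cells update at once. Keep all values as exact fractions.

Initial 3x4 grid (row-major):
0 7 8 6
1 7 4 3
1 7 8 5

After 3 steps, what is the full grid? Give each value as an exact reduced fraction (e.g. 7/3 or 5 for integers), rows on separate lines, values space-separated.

Answer: 1049/270 34507/7200 39277/7200 2405/432
55289/14400 28441/6000 2753/500 4343/800
179/45 3873/800 38927/7200 2365/432

Derivation:
After step 1:
  8/3 11/2 25/4 17/3
  9/4 26/5 6 9/2
  3 23/4 6 16/3
After step 2:
  125/36 1177/240 281/48 197/36
  787/240 247/50 559/100 43/8
  11/3 399/80 277/48 95/18
After step 3:
  1049/270 34507/7200 39277/7200 2405/432
  55289/14400 28441/6000 2753/500 4343/800
  179/45 3873/800 38927/7200 2365/432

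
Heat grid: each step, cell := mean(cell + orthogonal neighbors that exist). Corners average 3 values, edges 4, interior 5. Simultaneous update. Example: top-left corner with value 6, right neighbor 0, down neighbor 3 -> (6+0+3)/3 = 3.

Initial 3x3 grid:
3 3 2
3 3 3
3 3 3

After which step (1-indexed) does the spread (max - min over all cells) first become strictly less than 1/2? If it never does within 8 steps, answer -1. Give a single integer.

Answer: 1

Derivation:
Step 1: max=3, min=8/3, spread=1/3
  -> spread < 1/2 first at step 1
Step 2: max=3, min=49/18, spread=5/18
Step 3: max=3, min=607/216, spread=41/216
Step 4: max=1069/360, min=36749/12960, spread=347/2592
Step 5: max=10643/3600, min=2225863/777600, spread=2921/31104
Step 6: max=1270517/432000, min=134139461/46656000, spread=24611/373248
Step 7: max=28503259/9720000, min=8079357967/2799360000, spread=207329/4478976
Step 8: max=1516398401/518400000, min=485854847549/167961600000, spread=1746635/53747712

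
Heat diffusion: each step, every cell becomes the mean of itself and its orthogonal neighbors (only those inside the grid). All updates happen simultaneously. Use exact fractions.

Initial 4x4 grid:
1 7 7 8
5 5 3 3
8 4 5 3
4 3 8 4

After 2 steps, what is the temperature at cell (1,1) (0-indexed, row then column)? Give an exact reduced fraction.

Step 1: cell (1,1) = 24/5
Step 2: cell (1,1) = 483/100
Full grid after step 2:
  169/36 1223/240 437/80 11/2
  287/60 483/100 49/10 93/20
  5 122/25 459/100 22/5
  5 79/16 387/80 55/12

Answer: 483/100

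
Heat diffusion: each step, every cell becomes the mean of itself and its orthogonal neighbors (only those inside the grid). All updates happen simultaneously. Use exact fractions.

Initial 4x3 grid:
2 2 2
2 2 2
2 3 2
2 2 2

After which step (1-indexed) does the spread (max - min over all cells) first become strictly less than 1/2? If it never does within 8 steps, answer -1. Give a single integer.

Answer: 1

Derivation:
Step 1: max=9/4, min=2, spread=1/4
  -> spread < 1/2 first at step 1
Step 2: max=223/100, min=2, spread=23/100
Step 3: max=10411/4800, min=813/400, spread=131/960
Step 4: max=92951/43200, min=14791/7200, spread=841/8640
Step 5: max=37102051/17280000, min=2973373/1440000, spread=56863/691200
Step 6: max=332574341/155520000, min=26909543/12960000, spread=386393/6220800
Step 7: max=132809723131/62208000000, min=10788358813/5184000000, spread=26795339/497664000
Step 8: max=7948775714129/3732480000000, min=649166149667/311040000000, spread=254051069/5971968000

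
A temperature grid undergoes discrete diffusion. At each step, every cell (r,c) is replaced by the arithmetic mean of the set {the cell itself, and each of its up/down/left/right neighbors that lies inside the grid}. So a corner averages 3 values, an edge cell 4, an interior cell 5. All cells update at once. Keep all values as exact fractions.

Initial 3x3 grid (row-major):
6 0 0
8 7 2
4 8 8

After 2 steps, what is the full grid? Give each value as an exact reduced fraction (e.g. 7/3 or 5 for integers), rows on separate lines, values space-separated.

After step 1:
  14/3 13/4 2/3
  25/4 5 17/4
  20/3 27/4 6
After step 2:
  85/18 163/48 49/18
  271/48 51/10 191/48
  59/9 293/48 17/3

Answer: 85/18 163/48 49/18
271/48 51/10 191/48
59/9 293/48 17/3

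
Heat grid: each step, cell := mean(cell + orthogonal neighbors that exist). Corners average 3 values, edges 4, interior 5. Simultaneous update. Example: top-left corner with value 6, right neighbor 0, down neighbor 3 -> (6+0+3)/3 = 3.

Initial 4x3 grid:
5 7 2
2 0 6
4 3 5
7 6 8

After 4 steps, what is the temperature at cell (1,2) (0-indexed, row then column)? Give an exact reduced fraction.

Answer: 308173/72000

Derivation:
Step 1: cell (1,2) = 13/4
Step 2: cell (1,2) = 347/80
Step 3: cell (1,2) = 3253/800
Step 4: cell (1,2) = 308173/72000
Full grid after step 4:
  122231/32400 1707983/432000 899/225
  861769/216000 718057/180000 308173/72000
  935869/216000 68861/15000 1008119/216000
  313897/64800 89467/18000 334547/64800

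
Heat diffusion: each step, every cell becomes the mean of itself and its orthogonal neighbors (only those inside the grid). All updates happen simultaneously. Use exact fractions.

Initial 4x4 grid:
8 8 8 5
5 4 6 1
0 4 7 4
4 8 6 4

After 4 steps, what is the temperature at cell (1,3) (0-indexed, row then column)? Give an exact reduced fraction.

Answer: 540527/108000

Derivation:
Step 1: cell (1,3) = 4
Step 2: cell (1,3) = 67/15
Step 3: cell (1,3) = 701/144
Step 4: cell (1,3) = 540527/108000
Full grid after step 4:
  121769/21600 137689/24000 1192129/216000 68129/12960
  46969/9000 106113/20000 945559/180000 540527/108000
  4733/1000 59363/12000 901627/180000 530783/108000
  33311/7200 348751/72000 1084621/216000 321697/64800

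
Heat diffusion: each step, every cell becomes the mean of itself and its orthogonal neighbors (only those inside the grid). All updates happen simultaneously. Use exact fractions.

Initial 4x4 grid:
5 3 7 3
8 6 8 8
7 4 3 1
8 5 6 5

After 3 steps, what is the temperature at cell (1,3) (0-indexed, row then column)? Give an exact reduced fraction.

Step 1: cell (1,3) = 5
Step 2: cell (1,3) = 433/80
Step 3: cell (1,3) = 12367/2400
Full grid after step 3:
  12383/2160 5089/900 137/25 3973/720
  42857/7200 6769/1200 10903/2000 12367/2400
  43657/7200 33673/6000 10003/2000 11471/2400
  2615/432 2497/450 489/100 3233/720

Answer: 12367/2400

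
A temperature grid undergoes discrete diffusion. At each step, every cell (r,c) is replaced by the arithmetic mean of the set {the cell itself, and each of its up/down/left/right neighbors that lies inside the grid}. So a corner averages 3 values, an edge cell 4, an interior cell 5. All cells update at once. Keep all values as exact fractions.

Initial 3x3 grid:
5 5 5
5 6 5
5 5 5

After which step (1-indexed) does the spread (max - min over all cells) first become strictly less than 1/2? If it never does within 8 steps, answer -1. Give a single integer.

Answer: 1

Derivation:
Step 1: max=21/4, min=5, spread=1/4
  -> spread < 1/2 first at step 1
Step 2: max=131/25, min=409/80, spread=51/400
Step 3: max=24823/4800, min=1847/360, spread=589/14400
Step 4: max=154943/30000, min=1481081/288000, spread=31859/1440000
Step 5: max=89091607/17280000, min=9264721/1800000, spread=751427/86400000
Step 6: max=556634687/108000000, min=5339063129/1036800000, spread=23149331/5184000000
Step 7: max=320522654263/62208000000, min=33374931889/6480000000, spread=616540643/311040000000
Step 8: max=2003112453983/388800000000, min=19226332008761/3732480000000, spread=17737747379/18662400000000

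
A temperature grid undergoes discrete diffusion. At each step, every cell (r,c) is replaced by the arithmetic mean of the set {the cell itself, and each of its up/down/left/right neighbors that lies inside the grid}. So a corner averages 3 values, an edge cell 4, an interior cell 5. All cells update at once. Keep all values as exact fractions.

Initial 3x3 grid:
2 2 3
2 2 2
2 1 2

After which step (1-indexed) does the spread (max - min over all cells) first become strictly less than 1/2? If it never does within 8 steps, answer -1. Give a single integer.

Step 1: max=7/3, min=5/3, spread=2/3
Step 2: max=41/18, min=413/240, spread=401/720
Step 3: max=2299/1080, min=3883/2160, spread=143/432
  -> spread < 1/2 first at step 3
Step 4: max=135923/64800, min=241721/129600, spread=1205/5184
Step 5: max=7965031/3888000, min=14661187/7776000, spread=10151/62208
Step 6: max=473353007/233280000, min=893257889/466560000, spread=85517/746496
Step 7: max=28122395179/13996800000, min=53993443483/27993600000, spread=720431/8957952
Step 8: max=1678233044363/839808000000, min=3261634510601/1679616000000, spread=6069221/107495424

Answer: 3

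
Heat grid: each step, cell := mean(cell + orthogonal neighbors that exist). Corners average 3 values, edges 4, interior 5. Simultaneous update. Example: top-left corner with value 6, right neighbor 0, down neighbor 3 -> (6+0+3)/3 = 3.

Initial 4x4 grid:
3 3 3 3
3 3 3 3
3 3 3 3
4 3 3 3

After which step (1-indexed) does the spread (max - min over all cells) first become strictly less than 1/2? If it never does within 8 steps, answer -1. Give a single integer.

Answer: 1

Derivation:
Step 1: max=10/3, min=3, spread=1/3
  -> spread < 1/2 first at step 1
Step 2: max=59/18, min=3, spread=5/18
Step 3: max=689/216, min=3, spread=41/216
Step 4: max=20483/6480, min=3, spread=1043/6480
Step 5: max=608753/194400, min=3, spread=25553/194400
Step 6: max=18167459/5832000, min=54079/18000, spread=645863/5832000
Step 7: max=542521691/174960000, min=360971/120000, spread=16225973/174960000
Step 8: max=16223877983/5248800000, min=162701/54000, spread=409340783/5248800000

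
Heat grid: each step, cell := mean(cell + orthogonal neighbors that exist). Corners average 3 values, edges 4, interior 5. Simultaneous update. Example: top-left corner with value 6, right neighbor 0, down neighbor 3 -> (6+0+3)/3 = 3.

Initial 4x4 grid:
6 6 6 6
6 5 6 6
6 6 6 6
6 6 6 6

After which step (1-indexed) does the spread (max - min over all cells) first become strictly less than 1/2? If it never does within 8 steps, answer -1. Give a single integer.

Answer: 1

Derivation:
Step 1: max=6, min=23/4, spread=1/4
  -> spread < 1/2 first at step 1
Step 2: max=6, min=289/50, spread=11/50
Step 3: max=6, min=14033/2400, spread=367/2400
Step 4: max=3587/600, min=63229/10800, spread=1337/10800
Step 5: max=107531/18000, min=1902331/324000, spread=33227/324000
Step 6: max=643951/108000, min=57105673/9720000, spread=849917/9720000
Step 7: max=9651467/1620000, min=1715885653/291600000, spread=21378407/291600000
Step 8: max=2892311657/486000000, min=51521537629/8748000000, spread=540072197/8748000000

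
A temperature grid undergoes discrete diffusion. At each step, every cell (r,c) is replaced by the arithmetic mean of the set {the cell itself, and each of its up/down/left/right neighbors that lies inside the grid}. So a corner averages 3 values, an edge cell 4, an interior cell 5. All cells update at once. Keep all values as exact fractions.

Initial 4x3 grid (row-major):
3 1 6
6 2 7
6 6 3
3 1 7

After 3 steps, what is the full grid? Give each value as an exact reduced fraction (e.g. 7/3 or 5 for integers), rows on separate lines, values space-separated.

Answer: 4207/1080 923/240 9169/2160
2861/720 1727/400 6197/1440
1561/360 104/25 6629/1440
8711/2160 4127/960 4553/1080

Derivation:
After step 1:
  10/3 3 14/3
  17/4 22/5 9/2
  21/4 18/5 23/4
  10/3 17/4 11/3
After step 2:
  127/36 77/20 73/18
  517/120 79/20 1159/240
  493/120 93/20 1051/240
  77/18 297/80 41/9
After step 3:
  4207/1080 923/240 9169/2160
  2861/720 1727/400 6197/1440
  1561/360 104/25 6629/1440
  8711/2160 4127/960 4553/1080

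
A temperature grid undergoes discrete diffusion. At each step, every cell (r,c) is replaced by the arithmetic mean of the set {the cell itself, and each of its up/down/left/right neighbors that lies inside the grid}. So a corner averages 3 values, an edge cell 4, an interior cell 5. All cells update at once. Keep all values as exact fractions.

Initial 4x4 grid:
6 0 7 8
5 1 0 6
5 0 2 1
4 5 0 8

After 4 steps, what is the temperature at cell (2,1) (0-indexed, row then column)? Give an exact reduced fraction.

Answer: 102011/36000

Derivation:
Step 1: cell (2,1) = 13/5
Step 2: cell (2,1) = 203/100
Step 3: cell (2,1) = 17917/6000
Step 4: cell (2,1) = 102011/36000
Full grid after step 4:
  2221/648 717139/216000 30497/8000 17221/4320
  679369/216000 145081/45000 64401/20000 137029/36000
  703033/216000 102011/36000 373/120 114533/36000
  203509/64800 334019/108000 102613/36000 17197/5400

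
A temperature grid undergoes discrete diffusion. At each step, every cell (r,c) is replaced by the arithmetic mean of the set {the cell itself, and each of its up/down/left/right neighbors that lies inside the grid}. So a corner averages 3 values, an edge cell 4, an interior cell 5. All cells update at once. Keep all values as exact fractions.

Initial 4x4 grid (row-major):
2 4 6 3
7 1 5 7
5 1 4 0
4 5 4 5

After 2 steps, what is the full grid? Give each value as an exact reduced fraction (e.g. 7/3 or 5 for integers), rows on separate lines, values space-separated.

After step 1:
  13/3 13/4 9/2 16/3
  15/4 18/5 23/5 15/4
  17/4 16/5 14/5 4
  14/3 7/2 9/2 3
After step 2:
  34/9 941/240 1061/240 163/36
  239/60 92/25 77/20 1061/240
  119/30 347/100 191/50 271/80
  149/36 119/30 69/20 23/6

Answer: 34/9 941/240 1061/240 163/36
239/60 92/25 77/20 1061/240
119/30 347/100 191/50 271/80
149/36 119/30 69/20 23/6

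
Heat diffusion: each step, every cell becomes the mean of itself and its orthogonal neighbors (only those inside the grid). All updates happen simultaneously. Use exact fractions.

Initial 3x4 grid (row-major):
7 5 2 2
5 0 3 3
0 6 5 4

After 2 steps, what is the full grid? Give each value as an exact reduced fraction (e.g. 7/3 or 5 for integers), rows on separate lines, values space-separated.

Answer: 73/18 479/120 343/120 25/9
121/30 313/100 169/50 179/60
113/36 883/240 277/80 23/6

Derivation:
After step 1:
  17/3 7/2 3 7/3
  3 19/5 13/5 3
  11/3 11/4 9/2 4
After step 2:
  73/18 479/120 343/120 25/9
  121/30 313/100 169/50 179/60
  113/36 883/240 277/80 23/6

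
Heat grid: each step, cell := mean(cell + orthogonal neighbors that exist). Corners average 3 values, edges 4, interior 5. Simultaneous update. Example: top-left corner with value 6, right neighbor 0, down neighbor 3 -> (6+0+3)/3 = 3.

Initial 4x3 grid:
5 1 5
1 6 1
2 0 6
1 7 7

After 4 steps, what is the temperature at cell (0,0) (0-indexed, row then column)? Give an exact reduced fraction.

Answer: 78827/25920

Derivation:
Step 1: cell (0,0) = 7/3
Step 2: cell (0,0) = 121/36
Step 3: cell (0,0) = 5903/2160
Step 4: cell (0,0) = 78827/25920
Full grid after step 4:
  78827/25920 522239/172800 88607/25920
  30589/10800 48329/14400 73403/21600
  17363/5400 5367/1600 86077/21600
  84173/25920 222067/57600 104473/25920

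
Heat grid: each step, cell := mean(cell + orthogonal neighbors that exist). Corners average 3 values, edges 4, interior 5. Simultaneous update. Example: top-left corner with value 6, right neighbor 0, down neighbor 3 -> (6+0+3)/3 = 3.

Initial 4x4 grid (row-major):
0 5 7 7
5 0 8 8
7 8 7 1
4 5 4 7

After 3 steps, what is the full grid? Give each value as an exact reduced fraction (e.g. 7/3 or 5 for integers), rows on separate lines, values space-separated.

Answer: 8687/2160 32351/7200 41303/7200 1349/216
15253/3600 29849/6000 16903/3000 43583/7200
18301/3600 7823/1500 2207/400 899/160
2861/540 19441/3600 429/80 3757/720

Derivation:
After step 1:
  10/3 3 27/4 22/3
  3 26/5 6 6
  6 27/5 28/5 23/4
  16/3 21/4 23/4 4
After step 2:
  28/9 1097/240 277/48 241/36
  263/60 113/25 591/100 301/48
  74/15 549/100 57/10 427/80
  199/36 163/30 103/20 31/6
After step 3:
  8687/2160 32351/7200 41303/7200 1349/216
  15253/3600 29849/6000 16903/3000 43583/7200
  18301/3600 7823/1500 2207/400 899/160
  2861/540 19441/3600 429/80 3757/720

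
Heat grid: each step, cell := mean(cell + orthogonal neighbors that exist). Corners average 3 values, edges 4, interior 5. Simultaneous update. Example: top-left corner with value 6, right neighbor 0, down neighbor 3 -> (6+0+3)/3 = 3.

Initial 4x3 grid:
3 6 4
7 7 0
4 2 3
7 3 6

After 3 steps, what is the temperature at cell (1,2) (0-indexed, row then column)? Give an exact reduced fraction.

Step 1: cell (1,2) = 7/2
Step 2: cell (1,2) = 839/240
Step 3: cell (1,2) = 27617/7200
Full grid after step 3:
  10589/2160 16241/3600 8609/2160
  34667/7200 12893/3000 27617/7200
  33277/7200 3137/750 8909/2400
  9823/2160 30247/7200 2761/720

Answer: 27617/7200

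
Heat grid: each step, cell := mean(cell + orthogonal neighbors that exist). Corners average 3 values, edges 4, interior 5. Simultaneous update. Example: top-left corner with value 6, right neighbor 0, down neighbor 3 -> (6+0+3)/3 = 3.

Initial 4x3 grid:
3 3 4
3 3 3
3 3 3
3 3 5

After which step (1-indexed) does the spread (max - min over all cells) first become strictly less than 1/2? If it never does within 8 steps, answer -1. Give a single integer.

Step 1: max=11/3, min=3, spread=2/3
Step 2: max=32/9, min=3, spread=5/9
Step 3: max=1469/432, min=731/240, spread=383/1080
  -> spread < 1/2 first at step 3
Step 4: max=10853/3240, min=22243/7200, spread=16873/64800
Step 5: max=2568031/777600, min=1612459/518400, spread=59737/311040
Step 6: max=152882639/46656000, min=97220641/31104000, spread=2820671/18662400
Step 7: max=9115210921/2799360000, min=1953570713/622080000, spread=25931417/223948800
Step 8: max=544613842739/167961600000, min=352879340801/111974400000, spread=1223586523/13436928000

Answer: 3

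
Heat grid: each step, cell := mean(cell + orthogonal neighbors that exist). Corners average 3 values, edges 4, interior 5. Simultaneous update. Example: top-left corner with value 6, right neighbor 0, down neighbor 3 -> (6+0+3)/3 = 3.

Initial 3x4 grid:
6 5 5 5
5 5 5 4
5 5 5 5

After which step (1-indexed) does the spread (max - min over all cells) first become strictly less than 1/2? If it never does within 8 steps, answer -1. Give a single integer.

Answer: 3

Derivation:
Step 1: max=16/3, min=14/3, spread=2/3
Step 2: max=95/18, min=1133/240, spread=401/720
Step 3: max=1121/216, min=10363/2160, spread=847/2160
  -> spread < 1/2 first at step 3
Step 4: max=666781/129600, min=4173989/864000, spread=813653/2592000
Step 5: max=39743729/7776000, min=37749499/7776000, spread=199423/777600
Step 6: max=2372321551/466560000, min=2275405601/466560000, spread=1938319/9331200
Step 7: max=141787099109/27993600000, min=136999709659/27993600000, spread=95747789/559872000
Step 8: max=8480131785631/1679616000000, min=8245126002881/1679616000000, spread=940023131/6718464000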